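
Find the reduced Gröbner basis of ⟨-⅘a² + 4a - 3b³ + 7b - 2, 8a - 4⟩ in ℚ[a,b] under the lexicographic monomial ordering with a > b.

f_1 = -⅘a² + 4a - 3b³ + 7b - 2, LT = a².
f_2 = 8a - 4, LT = a.

S(f_1,f_2): lcm = a². S = -9/2a + 15/4b³ - 35/4b + 5/2.
  reduce S modulo (f_1, f_2):
  remainder 15/4b³ - 35/4b + ¼ ≠ 0; add g_3 = 15/4b³ - 35/4b + ¼ to the basis.

The other S-polynomials (S(f_1,g_3), S(f_2,g_3)) all reduce to 0 modulo the current basis, so we have a Gröbner basis.
Inter-reduce: drop elements whose leading term is divisible by another's, tail-reduce, and make monic.

G = {a - ½, b³ - 7/3b + 1/15}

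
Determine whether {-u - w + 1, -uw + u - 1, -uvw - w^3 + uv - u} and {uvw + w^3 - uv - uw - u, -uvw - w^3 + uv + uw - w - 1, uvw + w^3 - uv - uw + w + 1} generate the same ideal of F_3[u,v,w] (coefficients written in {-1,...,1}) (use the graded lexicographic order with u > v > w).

Since reduced Gröbner bases are canonical representatives of ideals under a given ordering, it suffices to compute and compare them.
Buchberger on the first generating set:
f_1 = -u - w + 1, LT = u.
f_2 = -uw + u - 1, LT = uw.
f_3 = -uvw - w^3 + uv - u, LT = uvw.

S(f_1,f_2): lcm = uw. S = w^2 + u - w - 1.
  leading term w^2: no divisor's leading term divides it; move w^2 to the remainder.
  leading term u: subtract (-1)·f_1 from u - w - 1 → w
  leading term w: no divisor's leading term divides it; move w to the remainder.
  remainder w^2 + w ≠ 0; add g_4 = w^2 + w to the basis.

S(f_1,f_3): lcm = uvw. S = vw^2 - w^3 + uv - vw - u.
  leading term vw^2: subtract (v)·g_4 from vw^2 - w^3 + uv - vw - u → -w^3 + uv + vw - u
  leading term w^3: subtract (-w)·g_4 from -w^3 + uv + vw - u → uv + vw + w^2 - u
  leading term uv: subtract (-v)·f_1 from uv + vw + w^2 - u → w^2 - u + v
  leading term w^2: subtract (1)·g_4 from w^2 - u + v → -u + v - w
  leading term u: subtract (1)·f_1 from -u + v - w → v - 1
  leading term v: no divisor's leading term divides it; move v to the remainder.
  leading term 1: no divisor's leading term divides it; move -1 to the remainder.
  remainder v - 1 ≠ 0; add g_5 = v - 1 to the basis.

The other S-polynomials (S(f_2,f_3), S(f_1,g_4), S(f_2,g_4), S(f_3,g_4), S(f_1,g_5), S(f_2,g_5), S(f_3,g_5), S(g_4,g_5)) all reduce to 0 modulo the current basis, so we have a Gröbner basis.
Inter-reduce: drop elements whose leading term is divisible by another's, tail-reduce, and make monic.
Reduced Gröbner basis: {w^2 + w, u + w - 1, v - 1}.

Buchberger on the second generating set:
h_1 = uvw + w^3 - uv - uw - u, LT = uvw.
h_2 = -uvw - w^3 + uv + uw - w - 1, LT = uvw.
h_3 = uvw + w^3 - uv - uw + w + 1, LT = uvw.

S(h_1,h_2): lcm = uvw. S = -u - w - 1.
  leading term u: no divisor's leading term divides it; move -u to the remainder.
  leading term w: no divisor's leading term divides it; move -w to the remainder.
  leading term 1: no divisor's leading term divides it; move -1 to the remainder.
  remainder -u - w - 1 ≠ 0; add k_4 = -u - w - 1 to the basis.

S(h_1,k_4): lcm = uvw. S = -vw^2 + w^3 - uv - uw - vw - u.
  leading term vw^2: no divisor's leading term divides it; move -vw^2 to the remainder.
  leading term w^3: no divisor's leading term divides it; move w^3 to the remainder.
  leading term uv: subtract (v)·k_4 from -uv - uw - vw - u → -uw - u + v
  leading term uw: subtract (w)·k_4 from -uw - u + v → w^2 - u + v + w
  leading term w^2: no divisor's leading term divides it; move w^2 to the remainder.
  leading term u: subtract (1)·k_4 from -u + v + w → v - w + 1
  leading term v: no divisor's leading term divides it; move v to the remainder.
  leading term w: no divisor's leading term divides it; move -w to the remainder.
  leading term 1: no divisor's leading term divides it; move 1 to the remainder.
  remainder -vw^2 + w^3 + w^2 + v - w + 1 ≠ 0; add k_5 = -vw^2 + w^3 + w^2 + v - w + 1 to the basis.

The other S-polynomials (S(h_1,h_3), S(h_2,h_3), S(h_2,k_4), S(h_3,k_4), S(h_1,k_5), S(h_2,k_5), S(h_3,k_5), S(k_4,k_5)) all reduce to 0 modulo the current basis, so we have a Gröbner basis.
Inter-reduce: drop elements whose leading term is divisible by another's, tail-reduce, and make monic.
Reduced Gröbner basis: {vw^2 - w^3 - w^2 - v + w - 1, u + w + 1}.

Since the reduced bases disagree, the two ideals are not the same.

No, the ideals differ.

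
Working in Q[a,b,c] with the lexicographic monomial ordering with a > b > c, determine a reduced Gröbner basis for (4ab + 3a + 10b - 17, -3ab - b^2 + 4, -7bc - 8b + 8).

f_1 = 4ab + 3a + 10b - 17, LT = ab.
f_2 = -3ab - b^2 + 4, LT = ab.
f_3 = -7bc - 8b + 8, LT = bc.

S(f_1,f_2): lcm = ab. S = 3/4a - 1/3b^2 + 5/2b - 35/12.
  leading term a: no divisor's leading term divides it; move 3/4a to the remainder.
  leading term b^2: no divisor's leading term divides it; move -1/3b^2 to the remainder.
  leading term b: no divisor's leading term divides it; move 5/2b to the remainder.
  leading term 1: no divisor's leading term divides it; move -35/12 to the remainder.
  remainder 3/4a - 1/3b^2 + 5/2b - 35/12 ≠ 0; add g_4 = 3/4a - 1/3b^2 + 5/2b - 35/12 to the basis.

S(f_1,f_3): lcm = abc. S = -8/7ab + 3/4ac + 8/7a + 5/2bc - 17/4c.
  leading term ab: subtract (-2/7)·f_1 from -8/7ab + 3/4ac + 8/7a + 5/2bc - 17/4c → 3/4ac + 2a + 5/2bc + 20/7b - 17/4c - 34/7
  leading term ac: subtract (c)·g_4 from 3/4ac + 2a + 5/2bc + 20/7b - 17/4c - 34/7 → 2a + 1/3b^2c + 20/7b - 4/3c - 34/7
  leading term a: subtract (8/3)·g_4 from 2a + 1/3b^2c + 20/7b - 4/3c - 34/7 → 1/3b^2c + 8/9b^2 - 80/21b - 4/3c + 184/63
  leading term b^2c: subtract (-1/21b)·f_3 from 1/3b^2c + 8/9b^2 - 80/21b - 4/3c + 184/63 → 32/63b^2 - 24/7b - 4/3c + 184/63
  leading term b^2: no divisor's leading term divides it; move 32/63b^2 to the remainder.
  leading term b: no divisor's leading term divides it; move -24/7b to the remainder.
  leading term c: no divisor's leading term divides it; move -4/3c to the remainder.
  leading term 1: no divisor's leading term divides it; move 184/63 to the remainder.
  remainder 32/63b^2 - 24/7b - 4/3c + 184/63 ≠ 0; add g_5 = 32/63b^2 - 24/7b - 4/3c + 184/63 to the basis.

S(f_3,g_5): lcm = b^2c. S = 8/7b^2 + 27/4bc - 8/7b + 21/8c^2 - 23/4c.
  leading term b^2: subtract (9/4)·g_5 from 8/7b^2 + 27/4bc - 8/7b + 21/8c^2 - 23/4c → 27/4bc + 46/7b + 21/8c^2 - 11/4c - 46/7
  leading term bc: subtract (-27/28)·f_3 from 27/4bc + 46/7b + 21/8c^2 - 11/4c - 46/7 → -8/7b + 21/8c^2 - 11/4c + 8/7
  leading term b: no divisor's leading term divides it; move -8/7b to the remainder.
  leading term c^2: no divisor's leading term divides it; move 21/8c^2 to the remainder.
  leading term c: no divisor's leading term divides it; move -11/4c to the remainder.
  leading term 1: no divisor's leading term divides it; move 8/7 to the remainder.
  remainder -8/7b + 21/8c^2 - 11/4c + 8/7 ≠ 0; add g_6 = -8/7b + 21/8c^2 - 11/4c + 8/7 to the basis.

S(f_3,g_6): lcm = bc. S = 8/7b + 147/64c^3 - 77/32c^2 + c - 8/7.
  leading term b: subtract (-1)·g_6 from 8/7b + 147/64c^3 - 77/32c^2 + c - 8/7 → 147/64c^3 + 7/32c^2 - 7/4c
  leading term c^3: no divisor's leading term divides it; move 147/64c^3 to the remainder.
  leading term c^2: no divisor's leading term divides it; move 7/32c^2 to the remainder.
  leading term c: no divisor's leading term divides it; move -7/4c to the remainder.
  remainder 147/64c^3 + 7/32c^2 - 7/4c ≠ 0; add g_7 = 147/64c^3 + 7/32c^2 - 7/4c to the basis.

The other S-polynomials (S(f_2,f_3), S(f_1,g_4), S(f_2,g_4), S(f_3,g_4), S(f_1,g_5), S(f_2,g_5), S(g_4,g_5), S(f_1,g_6), S(f_2,g_6), S(g_4,g_6), S(g_5,g_6), S(f_1,g_7), S(f_2,g_7), S(f_3,g_7), S(g_4,g_7), S(g_5,g_7), S(g_6,g_7)) all reduce to 0 modulo the current basis, so we have a Gröbner basis.
Inter-reduce: drop elements whose leading term is divisible by another's, tail-reduce, and make monic.

G = {a + 49/64c^2 - 63/32c - 1, b - 147/64c^2 + 77/32c - 1, c^3 + 2/21c^2 - 16/21c}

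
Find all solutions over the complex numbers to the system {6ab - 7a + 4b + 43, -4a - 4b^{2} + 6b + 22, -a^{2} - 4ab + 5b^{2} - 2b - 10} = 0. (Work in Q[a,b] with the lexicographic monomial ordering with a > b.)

{(3, -1)}

Compute a lex Gröbner basis by Buchberger's algorithm.
f_1 = 6ab - 7a + 4b + 43, LT = ab.
f_2 = -4a - 4b^{2} + 6b + 22, LT = a.
f_3 = -a^{2} - 4ab + 5b^{2} - 2b - 10, LT = a^{2}.

S(f_1,f_2): lcm = ab. S = -\tfrac{7}{6}a - b^{3} + \tfrac{3}{2}b^{2} + \tfrac{37}{6}b + \tfrac{43}{6}.
  leading term a: subtract (\tfrac{7}{24})·f_2 from -\tfrac{7}{6}a - b^{3} + \tfrac{3}{2}b^{2} + \tfrac{37}{6}b + \tfrac{43}{6} → -b^{3} + \tfrac{8}{3}b^{2} + \tfrac{53}{12}b + \tfrac{3}{4}
  leading term b^{3}: no divisor's leading term divides it; move -b^{3} to the remainder.
  leading term b^{2}: no divisor's leading term divides it; move \tfrac{8}{3}b^{2} to the remainder.
  leading term b: no divisor's leading term divides it; move \tfrac{53}{12}b to the remainder.
  leading term 1: no divisor's leading term divides it; move \tfrac{3}{4} to the remainder.
  remainder -b^{3} + \tfrac{8}{3}b^{2} + \tfrac{53}{12}b + \tfrac{3}{4} ≠ 0; add h_4 = -b^{3} + \tfrac{8}{3}b^{2} + \tfrac{53}{12}b + \tfrac{3}{4} to the basis.

S(f_1,f_3): lcm = a^{2}b. S = -\tfrac{7}{6}a^{2} - 4ab^{2} + \tfrac{2}{3}ab + \tfrac{43}{6}a + 5b^{3} - 2b^{2} - 10b.
  leading term a^{2}: subtract (\tfrac{7}{24}a)·f_2 from -\tfrac{7}{6}a^{2} - 4ab^{2} + \tfrac{2}{3}ab + \tfrac{43}{6}a + 5b^{3} - 2b^{2} - 10b → -\tfrac{17}{6}ab^{2} - \tfrac{13}{12}ab + \tfrac{3}{4}a + 5b^{3} - 2b^{2} - 10b
  leading term ab^{2}: subtract (-\tfrac{17}{36}b)·f_1 from -\tfrac{17}{6}ab^{2} - \tfrac{13}{12}ab + \tfrac{3}{4}a + 5b^{3} - 2b^{2} - 10b → -\tfrac{79}{18}ab + \tfrac{3}{4}a + 5b^{3} - \tfrac{1}{9}b^{2} + \tfrac{371}{36}b
  leading term ab: subtract (-\tfrac{79}{108})·f_1 from -\tfrac{79}{18}ab + \tfrac{3}{4}a + 5b^{3} - \tfrac{1}{9}b^{2} + \tfrac{371}{36}b → -\tfrac{118}{27}a + 5b^{3} - \tfrac{1}{9}b^{2} + \tfrac{1429}{108}b + \tfrac{3397}{108}
  leading term a: subtract (\tfrac{59}{54})·f_2 from -\tfrac{118}{27}a + 5b^{3} - \tfrac{1}{9}b^{2} + \tfrac{1429}{108}b + \tfrac{3397}{108} → 5b^{3} + \tfrac{115}{27}b^{2} + \tfrac{721}{108}b + \tfrac{89}{12}
  leading term b^{3}: subtract (-5)·h_4 from 5b^{3} + \tfrac{115}{27}b^{2} + \tfrac{721}{108}b + \tfrac{89}{12} → \tfrac{475}{27}b^{2} + \tfrac{1553}{54}b + \tfrac{67}{6}
  leading term b^{2}: no divisor's leading term divides it; move \tfrac{475}{27}b^{2} to the remainder.
  leading term b: no divisor's leading term divides it; move \tfrac{1553}{54}b to the remainder.
  leading term 1: no divisor's leading term divides it; move \tfrac{67}{6} to the remainder.
  remainder \tfrac{475}{27}b^{2} + \tfrac{1553}{54}b + \tfrac{67}{6} ≠ 0; add h_5 = \tfrac{475}{27}b^{2} + \tfrac{1553}{54}b + \tfrac{67}{6} to the basis.

S(f_2,f_3): lcm = a^{2}. S = ab^{2} - \tfrac{11}{2}ab - \tfrac{11}{2}a + 5b^{2} - 2b - 10.
  leading term ab^{2}: subtract (\tfrac{1}{6}b)·f_1 from ab^{2} - \tfrac{11}{2}ab - \tfrac{11}{2}a + 5b^{2} - 2b - 10 → -\tfrac{13}{3}ab - \tfrac{11}{2}a + \tfrac{13}{3}b^{2} - \tfrac{55}{6}b - 10
  leading term ab: subtract (-\tfrac{13}{18})·f_1 from -\tfrac{13}{3}ab - \tfrac{11}{2}a + \tfrac{13}{3}b^{2} - \tfrac{55}{6}b - 10 → -\tfrac{95}{9}a + \tfrac{13}{3}b^{2} - \tfrac{113}{18}b + \tfrac{379}{18}
  leading term a: subtract (\tfrac{95}{36})·f_2 from -\tfrac{95}{9}a + \tfrac{13}{3}b^{2} - \tfrac{113}{18}b + \tfrac{379}{18} → \tfrac{134}{9}b^{2} - \tfrac{199}{9}b - 37
  leading term b^{2}: subtract (\tfrac{402}{475})·h_5 from \tfrac{134}{9}b^{2} - \tfrac{199}{9}b - 37 → -\tfrac{22064}{475}b - \tfrac{22064}{475}
  leading term b: no divisor's leading term divides it; move -\tfrac{22064}{475}b to the remainder.
  leading term 1: no divisor's leading term divides it; move -\tfrac{22064}{475} to the remainder.
  remainder -\tfrac{22064}{475}b - \tfrac{22064}{475} ≠ 0; add h_6 = -\tfrac{22064}{475}b - \tfrac{22064}{475} to the basis.

The other S-polynomials (S(f_1,h_4), S(f_2,h_4), S(f_3,h_4), S(f_1,h_5), S(f_2,h_5), S(f_3,h_5), S(h_4,h_5), S(f_1,h_6), S(f_2,h_6), S(f_3,h_6), S(h_4,h_6), S(h_5,h_6)) all reduce to 0 modulo the current basis, so we have a Gröbner basis.
Inter-reduce: drop elements whose leading term is divisible by another's, tail-reduce, and make monic.
Reduced Gröbner basis: {a - 3, b + 1}.

Since the basis is lex-ordered, b + 1 is univariate in b. Its roots are {-1}. Back-substituting each root into the other basis elements fixes the other coordinates.
  b = -1: the earlier basis element becomes a - 3 = 0, giving a = 3 — point (3, -1).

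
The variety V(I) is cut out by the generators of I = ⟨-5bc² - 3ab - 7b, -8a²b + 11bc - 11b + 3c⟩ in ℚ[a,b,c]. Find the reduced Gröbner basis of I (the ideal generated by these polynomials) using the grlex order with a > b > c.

G = {a²b - 11/8bc + 11/8b - ⅜c, bc² + ⅗ab + 7/5b, c³ + ⅗ac + 7/5c}

f_1 = -5bc² - 3ab - 7b, LT = bc².
f_2 = -8a²b + 11bc - 11b + 3c, LT = a²b.

S(f_1,f_2): lcm = a²bc². S = ⅗a³b + 11/8bc³ + 7/5a²b - 11/8bc² + ⅜c³.
  reduce S modulo (f_1, f_2):
  remainder ⅜c³ + 9/40ac + 21/40c ≠ 0; add g_3 = ⅜c³ + 9/40ac + 21/40c to the basis.

The other S-polynomials (S(f_1,g_3), S(f_2,g_3)) all reduce to 0 modulo the current basis, so we have a Gröbner basis.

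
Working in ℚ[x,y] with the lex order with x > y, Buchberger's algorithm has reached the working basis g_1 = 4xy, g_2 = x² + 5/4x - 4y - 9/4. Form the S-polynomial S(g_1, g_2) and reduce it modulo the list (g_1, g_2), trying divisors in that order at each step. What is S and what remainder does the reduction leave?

S(g_1, g_2) = -5/4xy + 4y² + 9/4y; remainder on division = 4y² + 9/4y.

lcm(LM(g_1), LM(g_2)) = x²y.
S = (lcm/LT(g_1))·g_1 − (lcm/LT(g_2))·g_2 = -5/4xy + 4y² + 9/4y.
Reduce S modulo (g_1, g_2) in that order:
  leading term xy: subtract (-5/16)·g_1 from -5/4xy + 4y² + 9/4y → 4y² + 9/4y
  leading term y²: no divisor's leading term divides it; move 4y² to the remainder.
  leading term y: no divisor's leading term divides it; move 9/4y to the remainder.
The remainder 4y² + 9/4y is nonzero, so it would be added as the next basis element.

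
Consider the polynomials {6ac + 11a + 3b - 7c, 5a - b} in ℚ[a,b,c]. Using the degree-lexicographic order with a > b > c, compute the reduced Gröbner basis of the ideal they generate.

G = {bc + 13/3b - 35/6c, a - ⅕b}

This is the nonlinear analogue of row-reducing a linear system.

f_1 = 6ac + 11a + 3b - 7c, LT = ac.
f_2 = 5a - b, LT = a.

S(f_1,f_2): lcm = ac. S = ⅕bc + 11/6a + ½b - 7/6c.
  leading term bc: no divisor's leading term divides it; move ⅕bc to the remainder.
  leading term a: subtract (11/30)·f_2 from 11/6a + ½b - 7/6c → 13/15b - 7/6c
  leading term b: no divisor's leading term divides it; move 13/15b to the remainder.
  leading term c: no divisor's leading term divides it; move -7/6c to the remainder.
  remainder ⅕bc + 13/15b - 7/6c ≠ 0; add g_3 = ⅕bc + 13/15b - 7/6c to the basis.

The other S-polynomials (S(f_1,g_3), S(f_2,g_3)) all reduce to 0 modulo the current basis, so we have a Gröbner basis.
Inter-reduce: drop elements whose leading term is divisible by another's, tail-reduce, and make monic.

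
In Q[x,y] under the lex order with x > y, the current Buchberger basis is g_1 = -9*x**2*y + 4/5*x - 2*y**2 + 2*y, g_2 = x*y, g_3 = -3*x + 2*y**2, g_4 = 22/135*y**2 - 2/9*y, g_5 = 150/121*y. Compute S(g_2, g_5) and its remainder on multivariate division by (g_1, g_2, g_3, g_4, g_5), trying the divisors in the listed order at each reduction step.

S(g_2, g_5) = 0; remainder on division = 0.

lcm(LM(g_2), LM(g_5)) = x*y.
S = (lcm/LT(g_2))·g_2 − (lcm/LT(g_5))·g_5 = 0.
Reduce S modulo (g_1, g_2, g_3, g_4, g_5) in that order:
The remainder is 0, so this S-polynomial contributes no new basis element.
An S-polynomial is built so that the two leading terms cancel; whether anything survives reduction is exactly the Gröbner-basis criterion.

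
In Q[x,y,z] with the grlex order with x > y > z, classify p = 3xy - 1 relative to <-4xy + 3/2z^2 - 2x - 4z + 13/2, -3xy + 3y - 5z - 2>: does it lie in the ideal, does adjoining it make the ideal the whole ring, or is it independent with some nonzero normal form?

First compute the reduced Gröbner basis of I by Buchberger's algorithm.
f_1 = -4xy + 3/2z^2 - 2x - 4z + 13/2, LT = xy.
f_2 = -3xy + 3y - 5z - 2, LT = xy.

S(f_1,f_2): lcm = xy. S = -3/8z^2 + 1/2x + y - 2/3z - 55/24.
  leading term z^2: no divisor's leading term divides it; move -3/8z^2 to the remainder.
  leading term x: no divisor's leading term divides it; move 1/2x to the remainder.
  leading term y: no divisor's leading term divides it; move y to the remainder.
  leading term z: no divisor's leading term divides it; move -2/3z to the remainder.
  leading term 1: no divisor's leading term divides it; move -55/24 to the remainder.
  remainder -3/8z^2 + 1/2x + y - 2/3z - 55/24 ≠ 0; add h_3 = -3/8z^2 + 1/2x + y - 2/3z - 55/24 to the basis.

The other S-polynomials (S(f_1,h_3), S(f_2,h_3)) all reduce to 0 modulo the current basis, so we have a Gröbner basis.
Inter-reduce: drop elements whose leading term is divisible by another's, tail-reduce, and make monic.
Reduced Gröbner basis: {xy - y + 5/3z + 2/3, z^2 - 4/3x - 8/3y + 16/9z + 55/9}.
Label its elements g_1 = xy - y + 5/3z + 2/3, g_2 = z^2 - 4/3x - 8/3y + 16/9z + 55/9.

Reduce p = 3xy - 1 modulo G:
  leading term xy: subtract (3)·g_1 from 3xy - 1 → 3y - 5z - 3
  leading term y: no divisor's leading term divides it; move 3y to the remainder.
  leading term z: no divisor's leading term divides it; move -5z to the remainder.
  leading term 1: no divisor's leading term divides it; move -3 to the remainder.
  normal form = 3y - 5z - 3.
The normal form is nonzero, so p ∉ I. Since p minus its normal form lies in I, I + (p) = I + (r) where r = 3y - 5z - 3; decide whether this ideal is the whole ring.
Run Buchberger on G together with r (pairs among the g_i already reduce to 0 since G is a Gröbner basis):
g_1 = xy - y + 5/3z + 2/3, LT = xy.
g_2 = z^2 - 4/3x - 8/3y + 16/9z + 55/9, LT = z^2.
r = 3y - 5z - 3, LT = y.

S(g_1,r): lcm = xy. S = 5/3xz + x - y + 5/3z + 2/3.
  leading term xz: no divisor's leading term divides it; move 5/3xz to the remainder.
  leading term x: no divisor's leading term divides it; move x to the remainder.
  leading term y: subtract (-1/3)·r from -y + 5/3z + 2/3 → -1/3
  leading term 1: no divisor's leading term divides it; move -1/3 to the remainder.
  remainder 5/3xz + x - 1/3 ≠ 0; add m_4 = 5/3xz + x - 1/3 to the basis.

S(g_2,m_4): lcm = xz^2. S = -4/3x^2 - 8/3xy + 53/45xz + 55/9x + 1/5z.
  leading term x^2: no divisor's leading term divides it; move -4/3x^2 to the remainder.
  leading term xy: subtract (-8/3)·g_1 from -8/3xy + 53/45xz + 55/9x + 1/5z → 53/45xz + 55/9x - 8/3y + 209/45z + 16/9
  leading term xz: subtract (53/75)·m_4 from 53/45xz + 55/9x - 8/3y + 209/45z + 16/9 → 1216/225x - 8/3y + 209/45z + 151/75
  leading term x: no divisor's leading term divides it; move 1216/225x to the remainder.
  leading term y: subtract (-8/9)·r from -8/3y + 209/45z + 151/75 → 1/5z - 49/75
  leading term z: no divisor's leading term divides it; move 1/5z to the remainder.
  leading term 1: no divisor's leading term divides it; move -49/75 to the remainder.
  remainder -4/3x^2 + 1216/225x + 1/5z - 49/75 ≠ 0; add m_5 = -4/3x^2 + 1216/225x + 1/5z - 49/75 to the basis.

The other S-polynomials (S(g_1,g_2), S(g_2,r), S(g_1,m_4), S(r,m_4), S(g_1,m_5), S(g_2,m_5), S(r,m_5), S(m_4,m_5)) all reduce to 0 modulo the current basis, so we have a Gröbner basis.
Inter-reduce: drop elements whose leading term is divisible by another's, tail-reduce, and make monic.
Reduced Gröbner basis: {x^2 - 304/75x - 3/20z + 49/100, xz + 3/5x - 1/5, z^2 - 4/3x - 8/3z + 31/9, y - 5/3z - 1}.
The reduced Gröbner basis of I + (p) is {x^2 - 304/75x - 3/20z + 49/100, xz + 3/5x - 1/5, z^2 - 4/3x - 8/3z + 31/9, y - 5/3z - 1} ≠ {1}, a proper ideal, so the enlarged system stays consistent: p is independent of I, with normal form 3y - 5z - 3.

Ideal membership is decidable via reduction modulo a Gröbner basis.

3xy - 1 is independent of I; its normal form modulo I is 3y - 5z - 3.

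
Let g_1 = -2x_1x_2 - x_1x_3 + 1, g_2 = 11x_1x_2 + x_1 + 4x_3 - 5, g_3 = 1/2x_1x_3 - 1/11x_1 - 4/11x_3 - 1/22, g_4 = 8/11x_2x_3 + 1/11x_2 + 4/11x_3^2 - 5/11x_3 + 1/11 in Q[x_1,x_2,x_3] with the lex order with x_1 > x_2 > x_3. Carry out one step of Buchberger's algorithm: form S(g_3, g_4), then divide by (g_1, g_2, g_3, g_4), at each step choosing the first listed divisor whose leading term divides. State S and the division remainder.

lcm(LM(g_3), LM(g_4)) = x_1x_2x_3.
S = (lcm/LT(g_3))·g_3 − (lcm/LT(g_4))·g_4 = -27/88x_1x_2 - 1/2x_1x_3^2 + 5/8x_1x_3 - 1/8x_1 - 8/11x_2x_3 - 1/11x_2.
Reduce S modulo (g_1, g_2, g_3, g_4) in that order:
  leading term x_1x_2: subtract (27/176)·g_1 from -27/88x_1x_2 - 1/2x_1x_3^2 + 5/8x_1x_3 - 1/8x_1 - 8/11x_2x_3 - 1/11x_2 → -1/2x_1x_3^2 + 137/176x_1x_3 - 1/8x_1 - 8/11x_2x_3 - 1/11x_2 - 27/176
  leading term x_1x_3^2: subtract (-x_3)·g_3 from -1/2x_1x_3^2 + 137/176x_1x_3 - 1/8x_1 - 8/11x_2x_3 - 1/11x_2 - 27/176 → 11/16x_1x_3 - 1/8x_1 - 8/11x_2x_3 - 1/11x_2 - 4/11x_3^2 - 1/22x_3 - 27/176
  leading term x_1x_3: subtract (11/8)·g_3 from 11/16x_1x_3 - 1/8x_1 - 8/11x_2x_3 - 1/11x_2 - 4/11x_3^2 - 1/22x_3 - 27/176 → -8/11x_2x_3 - 1/11x_2 - 4/11x_3^2 + 5/11x_3 - 1/11
  leading term x_2x_3: subtract (-1)·g_4 from -8/11x_2x_3 - 1/11x_2 - 4/11x_3^2 + 5/11x_3 - 1/11 → 0
The remainder is 0, so this S-polynomial contributes no new basis element.

S(g_3, g_4) = -27/88x_1x_2 - 1/2x_1x_3^2 + 5/8x_1x_3 - 1/8x_1 - 8/11x_2x_3 - 1/11x_2; remainder on division = 0.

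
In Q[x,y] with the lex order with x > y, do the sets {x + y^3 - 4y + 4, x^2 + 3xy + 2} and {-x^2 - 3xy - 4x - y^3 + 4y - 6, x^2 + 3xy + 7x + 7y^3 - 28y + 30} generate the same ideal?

Two ideals are equal iff their reduced Gröbner bases coincide (the reduced basis is unique for a fixed ordering).
Buchberger on the first generating set:
f_1 = x + y^3 - 4y + 4, LT = x.
f_2 = x^2 + 3xy + 2, LT = x^2.

S(f_1,f_2): lcm = x^2. S = xy^3 - 7xy + 4x - 2.
  reduce S modulo (f_1, f_2):
  remainder -y^6 + 11y^4 - 8y^3 - 28y^2 + 44y - 18 ≠ 0; add g_3 = -y^6 + 11y^4 - 8y^3 - 28y^2 + 44y - 18 to the basis.

The other S-polynomials (S(f_1,g_3), S(f_2,g_3)) all reduce to 0 modulo the current basis, so we have a Gröbner basis.
Inter-reduce: drop elements whose leading term is divisible by another's, tail-reduce, and make monic.
Reduced Gröbner basis: {x + y^3 - 4y + 4, y^6 - 11y^4 + 8y^3 + 28y^2 - 44y + 18}.

Buchberger on the second generating set:
h_1 = -x^2 - 3xy - 4x - y^3 + 4y - 6, LT = x^2.
h_2 = x^2 + 3xy + 7x + 7y^3 - 28y + 30, LT = x^2.

S(h_1,h_2): lcm = x^2. S = -3x - 6y^3 + 24y - 24.
  reduce S modulo (h_1, h_2):
  remainder -3x - 6y^3 + 24y - 24 ≠ 0; add k_3 = -3x - 6y^3 + 24y - 24 to the basis.

S(h_1,k_3): lcm = x^2. S = -2xy^3 + 11xy - 4x + y^3 - 4y + 6.
  reduce S modulo (h_1, h_2, k_3):
  remainder 4y^6 - 38y^4 + 25y^3 + 88y^2 - 124y + 38 ≠ 0; add k_4 = 4y^6 - 38y^4 + 25y^3 + 88y^2 - 124y + 38 to the basis.

The other S-polynomials (S(h_2,k_3), S(h_1,k_4), S(h_2,k_4), S(k_3,k_4)) all reduce to 0 modulo the current basis, so we have a Gröbner basis.
Inter-reduce: drop elements whose leading term is divisible by another's, tail-reduce, and make monic.
Reduced Gröbner basis: {x + 2y^3 - 8y + 8, y^6 - 19/2y^4 + 25/4y^3 + 22y^2 - 31y + 19/2}.

These differ, so the ideals are not equal.

No, the ideals differ.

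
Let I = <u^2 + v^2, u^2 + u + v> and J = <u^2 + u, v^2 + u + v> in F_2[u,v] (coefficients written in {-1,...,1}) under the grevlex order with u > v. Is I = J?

Two ideals are equal iff their reduced Gröbner bases coincide (the reduced basis is unique for a fixed ordering).
Buchberger on the first generating set:
f_1 = u^2 + v^2, LT = u^2.
f_2 = u^2 + u + v, LT = u^2.

S(f_1,f_2): lcm = u^2. S = v^2 + u + v.
  leading term v^2: no divisor's leading term divides it; move v^2 to the remainder.
  leading term u: no divisor's leading term divides it; move u to the remainder.
  leading term v: no divisor's leading term divides it; move v to the remainder.
  remainder v^2 + u + v ≠ 0; add g_3 = v^2 + u + v to the basis.

S(f_1,g_3): leading monomials are coprime, so the S-polynomial reduces to 0 (Buchberger's first criterion).
S(f_2,g_3): leading monomials are coprime, so the S-polynomial reduces to 0 (Buchberger's first criterion).
Every S-polynomial of the final basis reduces to 0, so we have a Gröbner basis.
Inter-reduce: drop elements whose leading term is divisible by another's, tail-reduce, and make monic.
Reduced Gröbner basis: {u^2 + u + v, v^2 + u + v}.

Buchberger on the second generating set:
h_1 = u^2 + u, LT = u^2.
h_2 = v^2 + u + v, LT = v^2.

S(h_1,h_2): leading monomials are coprime, so the S-polynomial reduces to 0 (Buchberger's first criterion).
Every S-polynomial of the final basis reduces to 0, so we have a Gröbner basis.
Inter-reduce: drop elements whose leading term is divisible by another's, tail-reduce, and make monic.
Reduced Gröbner basis: {u^2 + u, v^2 + u + v}.

The bases are distinct; the ideals are different.

No, the ideals differ.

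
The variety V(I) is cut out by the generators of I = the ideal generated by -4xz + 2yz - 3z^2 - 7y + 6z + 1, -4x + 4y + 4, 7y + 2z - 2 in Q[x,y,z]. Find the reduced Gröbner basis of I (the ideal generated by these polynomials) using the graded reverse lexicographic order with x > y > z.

f_1 = -4xz + 2yz - 3z^2 - 7y + 6z + 1, LT = xz.
f_2 = -4x + 4y + 4, LT = x.
f_3 = 7y + 2z - 2, LT = y.

S(f_1,f_2): lcm = xz. S = 1/2yz + 3/4z^2 + 7/4y - 1/2z - 1/4.
  leading term yz: subtract (1/14z)·f_3 from 1/2yz + 3/4z^2 + 7/4y - 1/2z - 1/4 → 17/28z^2 + 7/4y - 5/14z - 1/4
  leading term z^2: no divisor's leading term divides it; move 17/28z^2 to the remainder.
  leading term y: subtract (1/4)·f_3 from 7/4y - 5/14z - 1/4 → -6/7z + 1/4
  leading term z: no divisor's leading term divides it; move -6/7z to the remainder.
  leading term 1: no divisor's leading term divides it; move 1/4 to the remainder.
  remainder 17/28z^2 - 6/7z + 1/4 ≠ 0; add g_4 = 17/28z^2 - 6/7z + 1/4 to the basis.

The other S-polynomials (S(f_1,f_3), S(f_2,f_3), S(f_1,g_4), S(f_2,g_4), S(f_3,g_4)) all reduce to 0 modulo the current basis, so we have a Gröbner basis.
Inter-reduce: drop elements whose leading term is divisible by another's, tail-reduce, and make monic.

G = {z^2 - 24/17z + 7/17, x + 2/7z - 9/7, y + 2/7z - 2/7}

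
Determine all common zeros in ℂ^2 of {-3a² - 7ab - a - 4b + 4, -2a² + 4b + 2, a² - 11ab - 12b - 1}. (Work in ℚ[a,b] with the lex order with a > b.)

Compute a lex Gröbner basis by Buchberger's algorithm.
f_1 = -3a² - 7ab - a - 4b + 4, LT = a².
f_2 = -2a² + 4b + 2, LT = a².
f_3 = a² - 11ab - 12b - 1, LT = a².

S(f_1,f_2): lcm = a². S = 7/3ab + ⅓a + 10/3b - ⅓.
  leading term ab: no divisor's leading term divides it; move 7/3ab to the remainder.
  leading term a: no divisor's leading term divides it; move ⅓a to the remainder.
  leading term b: no divisor's leading term divides it; move 10/3b to the remainder.
  leading term 1: no divisor's leading term divides it; move -⅓ to the remainder.
  remainder 7/3ab + ⅓a + 10/3b - ⅓ ≠ 0; add h_4 = 7/3ab + ⅓a + 10/3b - ⅓ to the basis.

S(f_1,f_3): lcm = a². S = 40/3ab + ⅓a + 40/3b - ⅓.
  leading term ab: subtract (40/7)·h_4 from 40/3ab + ⅓a + 40/3b - ⅓ → -11/7a - 40/7b + 11/7
  leading term a: no divisor's leading term divides it; move -11/7a to the remainder.
  leading term b: no divisor's leading term divides it; move -40/7b to the remainder.
  leading term 1: no divisor's leading term divides it; move 11/7 to the remainder.
  remainder -11/7a - 40/7b + 11/7 ≠ 0; add h_5 = -11/7a - 40/7b + 11/7 to the basis.

S(f_1,h_4): lcm = a²b. S = -1/7a² + 7/3ab² - 23/21ab + 1/7a + 4/3b² - 4/3b.
  leading term a²: subtract (1/21)·f_1 from -1/7a² + 7/3ab² - 23/21ab + 1/7a + 4/3b² - 4/3b → 7/3ab² - 16/21ab + 4/21a + 4/3b² - 8/7b - 4/21
  leading term ab²: subtract (b)·h_4 from 7/3ab² - 16/21ab + 4/21a + 4/3b² - 8/7b - 4/21 → -23/21ab + 4/21a - 2b² - 17/21b - 4/21
  leading term ab: subtract (-23/49)·h_4 from -23/21ab + 4/21a - 2b² - 17/21b - 4/21 → 17/49a - 2b² + 37/49b - 17/49
  leading term a: subtract (-17/77)·h_5 from 17/49a - 2b² + 37/49b - 17/49 → -2b² - 39/77b
  leading term b²: no divisor's leading term divides it; move -2b² to the remainder.
  leading term b: no divisor's leading term divides it; move -39/77b to the remainder.
  remainder -2b² - 39/77b ≠ 0; add h_6 = -2b² - 39/77b to the basis.

S(f_3,h_4): lcm = a²b. S = -1/7a² - 11ab² - 10/7ab + 1/7a - 12b² - b.
  leading term a²: subtract (1/21)·f_1 from -1/7a² - 11ab² - 10/7ab + 1/7a - 12b² - b → -11ab² - 23/21ab + 4/21a - 12b² - 17/21b - 4/21
  leading term ab²: subtract (-33/7b)·h_4 from -11ab² - 23/21ab + 4/21a - 12b² - 17/21b - 4/21 → 10/21ab + 4/21a + 26/7b² - 50/21b - 4/21
  leading term ab: subtract (10/49)·h_4 from 10/21ab + 4/21a + 26/7b² - 50/21b - 4/21 → 6/49a + 26/7b² - 150/49b - 6/49
  leading term a: subtract (-6/77)·h_5 from 6/49a + 26/7b² - 150/49b - 6/49 → 26/7b² - 270/77b
  leading term b²: subtract (-13/7)·h_6 from 26/7b² - 270/77b → -2397/539b
  leading term b: no divisor's leading term divides it; move -2397/539b to the remainder.
  remainder -2397/539b ≠ 0; add h_7 = -2397/539b to the basis.

The other S-polynomials (S(f_2,f_3), S(f_2,h_4), S(f_1,h_5), S(f_2,h_5), S(f_3,h_5), S(h_4,h_5), S(f_1,h_6), S(f_2,h_6), S(f_3,h_6), S(h_4,h_6), S(h_5,h_6), S(f_1,h_7), S(f_2,h_7), S(f_3,h_7), S(h_4,h_7), S(h_5,h_7), S(h_6,h_7)) all reduce to 0 modulo the current basis, so we have a Gröbner basis.
Inter-reduce: drop elements whose leading term is divisible by another's, tail-reduce, and make monic.
Reduced Gröbner basis: {a - 1, b}.

The lex basis is triangular: the last element involves only b. Solving b = 0 gives b ∈ {0}; substituting each value into the earlier elements determines the remaining variables.
  b = 0: the earlier basis element becomes a - 1 = 0, giving a = 1 — point (1, 0).

{(1, 0)}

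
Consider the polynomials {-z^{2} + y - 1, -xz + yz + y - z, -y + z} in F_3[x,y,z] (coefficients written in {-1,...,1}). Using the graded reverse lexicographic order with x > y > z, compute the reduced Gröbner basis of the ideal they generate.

G = {z^{2} - z + 1, x - z, y - z}

f_1 = -z^{2} + y - 1, LT = z^{2}.
f_2 = -xz + yz + y - z, LT = xz.
f_3 = -y + z, LT = y.

S(f_1,f_2): lcm = xz^{2}. S = yz^{2} - xy + yz - z^{2} + x.
  reduce S modulo (f_1, f_2, f_3):
  remainder x - z ≠ 0; add g_4 = x - z to the basis.

The other S-polynomials (S(f_1,f_3), S(f_2,f_3), S(f_1,g_4), S(f_2,g_4), S(f_3,g_4)) all reduce to 0 modulo the current basis, so we have a Gröbner basis.
Inter-reduce: drop elements whose leading term is divisible by another's, tail-reduce, and make monic.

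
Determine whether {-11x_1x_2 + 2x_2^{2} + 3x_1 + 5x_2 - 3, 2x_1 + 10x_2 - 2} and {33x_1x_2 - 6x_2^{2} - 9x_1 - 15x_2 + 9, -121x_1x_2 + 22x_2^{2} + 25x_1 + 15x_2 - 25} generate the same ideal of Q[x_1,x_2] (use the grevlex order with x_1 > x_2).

For a fixed monomial order, each ideal has a unique reduced Gröbner basis; comparing bases decides equality.
Buchberger on the first generating set:
f_1 = -11x_1x_2 + 2x_2^{2} + 3x_1 + 5x_2 - 3, LT = x_1x_2.
f_2 = 2x_1 + 10x_2 - 2, LT = x_1.

S(f_1,f_2): lcm = x_1x_2. S = -\tfrac{57}{11}x_2^{2} - \tfrac{3}{11}x_1 + \tfrac{6}{11}x_2 + \tfrac{3}{11}.
  leading term x_2^{2}: no divisor's leading term divides it; move -\tfrac{57}{11}x_2^{2} to the remainder.
  leading term x_1: subtract (-\tfrac{3}{22})·f_2 from -\tfrac{3}{11}x_1 + \tfrac{6}{11}x_2 + \tfrac{3}{11} → \tfrac{21}{11}x_2
  leading term x_2: no divisor's leading term divides it; move \tfrac{21}{11}x_2 to the remainder.
  remainder -\tfrac{57}{11}x_2^{2} + \tfrac{21}{11}x_2 ≠ 0; add g_3 = -\tfrac{57}{11}x_2^{2} + \tfrac{21}{11}x_2 to the basis.

The other S-polynomials (S(f_1,g_3), S(f_2,g_3)) all reduce to 0 modulo the current basis, so we have a Gröbner basis.
Inter-reduce: drop elements whose leading term is divisible by another's, tail-reduce, and make monic.
Reduced Gröbner basis: {x_2^{2} - \tfrac{7}{19}x_2, x_1 + 5x_2 - 1}.

Buchberger on the second generating set:
h_1 = 33x_1x_2 - 6x_2^{2} - 9x_1 - 15x_2 + 9, LT = x_1x_2.
h_2 = -121x_1x_2 + 22x_2^{2} + 25x_1 + 15x_2 - 25, LT = x_1x_2.

S(h_1,h_2): lcm = x_1x_2. S = -\tfrac{8}{121}x_1 - \tfrac{40}{121}x_2 + \tfrac{8}{121}.
  leading term x_1: no divisor's leading term divides it; move -\tfrac{8}{121}x_1 to the remainder.
  leading term x_2: no divisor's leading term divides it; move -\tfrac{40}{121}x_2 to the remainder.
  leading term 1: no divisor's leading term divides it; move \tfrac{8}{121} to the remainder.
  remainder -\tfrac{8}{121}x_1 - \tfrac{40}{121}x_2 + \tfrac{8}{121} ≠ 0; add k_3 = -\tfrac{8}{121}x_1 - \tfrac{40}{121}x_2 + \tfrac{8}{121} to the basis.

S(h_1,k_3): lcm = x_1x_2. S = -\tfrac{57}{11}x_2^{2} - \tfrac{3}{11}x_1 + \tfrac{6}{11}x_2 + \tfrac{3}{11}.
  leading term x_2^{2}: no divisor's leading term divides it; move -\tfrac{57}{11}x_2^{2} to the remainder.
  leading term x_1: subtract (\tfrac{33}{8})·k_3 from -\tfrac{3}{11}x_1 + \tfrac{6}{11}x_2 + \tfrac{3}{11} → \tfrac{21}{11}x_2
  leading term x_2: no divisor's leading term divides it; move \tfrac{21}{11}x_2 to the remainder.
  remainder -\tfrac{57}{11}x_2^{2} + \tfrac{21}{11}x_2 ≠ 0; add k_4 = -\tfrac{57}{11}x_2^{2} + \tfrac{21}{11}x_2 to the basis.

The other S-polynomials (S(h_2,k_3), S(h_1,k_4), S(h_2,k_4), S(k_3,k_4)) all reduce to 0 modulo the current basis, so we have a Gröbner basis.
Inter-reduce: drop elements whose leading term is divisible by another's, tail-reduce, and make monic.
Reduced Gröbner basis: {x_2^{2} - \tfrac{7}{19}x_2, x_1 + 5x_2 - 1}.

Same reduced basis, so the two generating sets span the same ideal.
The choice of monomial ordering does not affect the verdict — as long as both bases are computed under the same ordering, their equality decides ideal equality.

Yes, the ideals are equal.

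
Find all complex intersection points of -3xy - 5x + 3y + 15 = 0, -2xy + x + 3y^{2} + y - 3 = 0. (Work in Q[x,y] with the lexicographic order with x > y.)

{(3, 0), (-2/13 + 5*sqrt(35)/13, -2/3 + sqrt(35)/3), (-5*sqrt(35)/13 - 2/13, -sqrt(35)/3 - 2/3)}

Compute a lex Gröbner basis by Buchberger's algorithm.
f_1 = -3xy - 5x + 3y + 15, LT = xy.
f_2 = -2xy + x + 3y^{2} + y - 3, LT = xy.

S(f_1,f_2): lcm = xy. S = \tfrac{13}{6}x + \tfrac{3}{2}y^{2} - \tfrac{1}{2}y - \tfrac{13}{2}.
  leading term x: no divisor's leading term divides it; move \tfrac{13}{6}x to the remainder.
  leading term y^{2}: no divisor's leading term divides it; move \tfrac{3}{2}y^{2} to the remainder.
  leading term y: no divisor's leading term divides it; move -\tfrac{1}{2}y to the remainder.
  leading term 1: no divisor's leading term divides it; move -\tfrac{13}{2} to the remainder.
  remainder \tfrac{13}{6}x + \tfrac{3}{2}y^{2} - \tfrac{1}{2}y - \tfrac{13}{2} ≠ 0; add h_3 = \tfrac{13}{6}x + \tfrac{3}{2}y^{2} - \tfrac{1}{2}y - \tfrac{13}{2} to the basis.

S(f_1,h_3): lcm = xy. S = \tfrac{5}{3}x - \tfrac{9}{13}y^{3} + \tfrac{3}{13}y^{2} + 2y - 5.
  leading term x: subtract (\tfrac{10}{13})·h_3 from \tfrac{5}{3}x - \tfrac{9}{13}y^{3} + \tfrac{3}{13}y^{2} + 2y - 5 → -\tfrac{9}{13}y^{3} - \tfrac{12}{13}y^{2} + \tfrac{31}{13}y
  leading term y^{3}: no divisor's leading term divides it; move -\tfrac{9}{13}y^{3} to the remainder.
  leading term y^{2}: no divisor's leading term divides it; move -\tfrac{12}{13}y^{2} to the remainder.
  leading term y: no divisor's leading term divides it; move \tfrac{31}{13}y to the remainder.
  remainder -\tfrac{9}{13}y^{3} - \tfrac{12}{13}y^{2} + \tfrac{31}{13}y ≠ 0; add h_4 = -\tfrac{9}{13}y^{3} - \tfrac{12}{13}y^{2} + \tfrac{31}{13}y to the basis.

The other S-polynomials (S(f_2,h_3), S(f_1,h_4), S(f_2,h_4), S(h_3,h_4)) all reduce to 0 modulo the current basis, so we have a Gröbner basis.
Inter-reduce: drop elements whose leading term is divisible by another's, tail-reduce, and make monic.
Reduced Gröbner basis: {x + \tfrac{9}{13}y^{2} - \tfrac{3}{13}y - 3, y^{3} + \tfrac{4}{3}y^{2} - \tfrac{31}{9}y}.

The lex basis is triangular: the last element involves only y. Solving y^{3} + \tfrac{4}{3}y^{2} - \tfrac{31}{9}y = 0 gives y ∈ {0, -2/3 + sqrt(35)/3, -sqrt(35)/3 - 2/3}; substituting each value into the earlier elements determines the remaining variables.
  y = 0: the earlier basis element becomes x - 3 = 0, giving x = 3 — point (3, 0).
  y = -2/3 + sqrt(35)/3: the earlier basis element becomes x - 5*sqrt(35)/13 + 2/13 = 0, giving x = -2/13 + 5*sqrt(35)/13 — point (-2/13 + 5*sqrt(35)/13, -2/3 + sqrt(35)/3).
  y = -sqrt(35)/3 - 2/3: the earlier basis element becomes x + 2/13 + 5*sqrt(35)/13 = 0, giving x = -5*sqrt(35)/13 - 2/13 — point (-5*sqrt(35)/13 - 2/13, -sqrt(35)/3 - 2/3).
Substituting each solution back into the original system confirms all equations vanish.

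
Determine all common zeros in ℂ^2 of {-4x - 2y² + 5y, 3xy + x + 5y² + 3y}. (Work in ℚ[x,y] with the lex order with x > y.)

Compute a lex Gröbner basis by Buchberger's algorithm.
f_1 = -4x - 2y² + 5y, LT = x.
f_2 = 3xy + x + 5y² + 3y, LT = xy.

S(f_1,f_2): lcm = xy. S = -⅓x + ½y³ - 35/12y² - y.
  leading term x: subtract (1/12)·f_1 from -⅓x + ½y³ - 35/12y² - y → ½y³ - 11/4y² - 17/12y
  leading term y³: no divisor's leading term divides it; move ½y³ to the remainder.
  leading term y²: no divisor's leading term divides it; move -11/4y² to the remainder.
  leading term y: no divisor's leading term divides it; move -17/12y to the remainder.
  remainder ½y³ - 11/4y² - 17/12y ≠ 0; add h_3 = ½y³ - 11/4y² - 17/12y to the basis.

The other S-polynomials (S(f_1,h_3), S(f_2,h_3)) all reduce to 0 modulo the current basis, so we have a Gröbner basis.
Inter-reduce: drop elements whose leading term is divisible by another's, tail-reduce, and make monic.
Reduced Gröbner basis: {x + ½y² - 5/4y, y³ - 11/2y² - 17/6y}.

Since the basis is lex-ordered, y³ - 11/2y² - 17/6y is univariate in y. Its roots are {0, 11/4 - sqrt(1497)/12, 11/4 + sqrt(1497)/12}. Back-substituting each root into the other basis elements fixes the other coordinates.
  y = 0: the earlier basis element becomes x = 0, giving x = 0 — point (0, 0).
  y = 11/4 - sqrt(1497)/12: the earlier basis element becomes x - sqrt(1497)/8 + 133/24 = 0, giving x = -133/24 + sqrt(1497)/8 — point (-133/24 + sqrt(1497)/8, 11/4 - sqrt(1497)/12).
  y = 11/4 + sqrt(1497)/12: the earlier basis element becomes x + sqrt(1497)/8 + 133/24 = 0, giving x = -133/24 - sqrt(1497)/8 — point (-133/24 - sqrt(1497)/8, 11/4 + sqrt(1497)/12).
Each listed point satisfies every original equation (direct substitution).

{(0, 0), (-133/24 + sqrt(1497)/8, 11/4 - sqrt(1497)/12), (-133/24 - sqrt(1497)/8, 11/4 + sqrt(1497)/12)}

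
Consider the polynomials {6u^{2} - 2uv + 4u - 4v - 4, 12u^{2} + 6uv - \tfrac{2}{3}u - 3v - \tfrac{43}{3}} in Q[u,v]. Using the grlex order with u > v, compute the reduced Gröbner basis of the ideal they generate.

G = {u^{2} + \tfrac{17}{45}u - \tfrac{1}{2}v - \tfrac{79}{90}, uv - \tfrac{13}{15}u + \tfrac{1}{2}v - \tfrac{19}{30}, v^{2} - \tfrac{2}{5}u + \tfrac{23}{30}v - \tfrac{41}{30}}

f_1 = 6u^{2} - 2uv + 4u - 4v - 4, LT = u^{2}.
f_2 = 12u^{2} + 6uv - \tfrac{2}{3}u - 3v - \tfrac{43}{3}, LT = u^{2}.

S(f_1,f_2): lcm = u^{2}. S = -\tfrac{5}{6}uv + \tfrac{13}{18}u - \tfrac{5}{12}v + \tfrac{19}{36}.
  reduce S modulo (f_1, f_2):
  remainder -\tfrac{5}{6}uv + \tfrac{13}{18}u - \tfrac{5}{12}v + \tfrac{19}{36} ≠ 0; add g_3 = -\tfrac{5}{6}uv + \tfrac{13}{18}u - \tfrac{5}{12}v + \tfrac{19}{36} to the basis.

S(f_1,g_3): lcm = u^{2}v. S = -\tfrac{1}{3}uv^{2} + \tfrac{13}{15}u^{2} + \tfrac{1}{6}uv - \tfrac{2}{3}v^{2} + \tfrac{19}{30}u - \tfrac{2}{3}v.
  reduce S modulo (f_1, f_2, g_3):
  remainder -\tfrac{1}{2}v^{2} + \tfrac{1}{5}u - \tfrac{23}{60}v + \tfrac{41}{60} ≠ 0; add g_4 = -\tfrac{1}{2}v^{2} + \tfrac{1}{5}u - \tfrac{23}{60}v + \tfrac{41}{60} to the basis.

The other S-polynomials (S(f_2,g_3), S(f_1,g_4), S(f_2,g_4), S(g_3,g_4)) all reduce to 0 modulo the current basis, so we have a Gröbner basis.
Inter-reduce: drop elements whose leading term is divisible by another's, tail-reduce, and make monic.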